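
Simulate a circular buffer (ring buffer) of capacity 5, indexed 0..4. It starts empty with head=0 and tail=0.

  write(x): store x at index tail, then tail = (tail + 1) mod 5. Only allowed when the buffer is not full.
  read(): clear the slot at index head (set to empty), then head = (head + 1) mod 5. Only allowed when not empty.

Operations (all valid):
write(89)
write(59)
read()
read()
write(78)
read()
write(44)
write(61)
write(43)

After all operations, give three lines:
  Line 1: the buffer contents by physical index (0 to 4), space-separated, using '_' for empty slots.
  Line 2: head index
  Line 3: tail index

write(89): buf=[89 _ _ _ _], head=0, tail=1, size=1
write(59): buf=[89 59 _ _ _], head=0, tail=2, size=2
read(): buf=[_ 59 _ _ _], head=1, tail=2, size=1
read(): buf=[_ _ _ _ _], head=2, tail=2, size=0
write(78): buf=[_ _ 78 _ _], head=2, tail=3, size=1
read(): buf=[_ _ _ _ _], head=3, tail=3, size=0
write(44): buf=[_ _ _ 44 _], head=3, tail=4, size=1
write(61): buf=[_ _ _ 44 61], head=3, tail=0, size=2
write(43): buf=[43 _ _ 44 61], head=3, tail=1, size=3

Answer: 43 _ _ 44 61
3
1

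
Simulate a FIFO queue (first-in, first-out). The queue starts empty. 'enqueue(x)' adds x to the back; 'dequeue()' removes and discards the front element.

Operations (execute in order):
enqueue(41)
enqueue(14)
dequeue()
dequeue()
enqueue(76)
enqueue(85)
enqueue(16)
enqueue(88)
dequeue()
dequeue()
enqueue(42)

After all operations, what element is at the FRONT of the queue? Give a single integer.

Answer: 16

Derivation:
enqueue(41): queue = [41]
enqueue(14): queue = [41, 14]
dequeue(): queue = [14]
dequeue(): queue = []
enqueue(76): queue = [76]
enqueue(85): queue = [76, 85]
enqueue(16): queue = [76, 85, 16]
enqueue(88): queue = [76, 85, 16, 88]
dequeue(): queue = [85, 16, 88]
dequeue(): queue = [16, 88]
enqueue(42): queue = [16, 88, 42]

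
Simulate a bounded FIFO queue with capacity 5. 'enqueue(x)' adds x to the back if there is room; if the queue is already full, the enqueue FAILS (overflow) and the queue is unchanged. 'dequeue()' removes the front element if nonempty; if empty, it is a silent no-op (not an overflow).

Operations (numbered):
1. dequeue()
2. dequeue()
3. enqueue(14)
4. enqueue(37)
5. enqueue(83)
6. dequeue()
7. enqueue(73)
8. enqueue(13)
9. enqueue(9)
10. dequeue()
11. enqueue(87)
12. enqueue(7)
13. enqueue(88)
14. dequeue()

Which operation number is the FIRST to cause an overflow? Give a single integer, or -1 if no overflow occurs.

1. dequeue(): empty, no-op, size=0
2. dequeue(): empty, no-op, size=0
3. enqueue(14): size=1
4. enqueue(37): size=2
5. enqueue(83): size=3
6. dequeue(): size=2
7. enqueue(73): size=3
8. enqueue(13): size=4
9. enqueue(9): size=5
10. dequeue(): size=4
11. enqueue(87): size=5
12. enqueue(7): size=5=cap → OVERFLOW (fail)
13. enqueue(88): size=5=cap → OVERFLOW (fail)
14. dequeue(): size=4

Answer: 12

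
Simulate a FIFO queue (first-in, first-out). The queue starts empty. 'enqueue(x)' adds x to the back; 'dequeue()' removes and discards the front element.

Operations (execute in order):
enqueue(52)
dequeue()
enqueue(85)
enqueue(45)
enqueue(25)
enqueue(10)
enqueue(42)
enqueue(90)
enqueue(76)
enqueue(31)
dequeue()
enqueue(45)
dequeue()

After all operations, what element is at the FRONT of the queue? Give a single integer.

enqueue(52): queue = [52]
dequeue(): queue = []
enqueue(85): queue = [85]
enqueue(45): queue = [85, 45]
enqueue(25): queue = [85, 45, 25]
enqueue(10): queue = [85, 45, 25, 10]
enqueue(42): queue = [85, 45, 25, 10, 42]
enqueue(90): queue = [85, 45, 25, 10, 42, 90]
enqueue(76): queue = [85, 45, 25, 10, 42, 90, 76]
enqueue(31): queue = [85, 45, 25, 10, 42, 90, 76, 31]
dequeue(): queue = [45, 25, 10, 42, 90, 76, 31]
enqueue(45): queue = [45, 25, 10, 42, 90, 76, 31, 45]
dequeue(): queue = [25, 10, 42, 90, 76, 31, 45]

Answer: 25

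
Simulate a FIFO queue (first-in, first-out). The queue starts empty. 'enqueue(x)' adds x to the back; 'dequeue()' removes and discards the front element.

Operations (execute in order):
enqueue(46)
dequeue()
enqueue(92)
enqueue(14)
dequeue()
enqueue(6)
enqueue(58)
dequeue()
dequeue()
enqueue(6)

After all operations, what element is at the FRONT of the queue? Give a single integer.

Answer: 58

Derivation:
enqueue(46): queue = [46]
dequeue(): queue = []
enqueue(92): queue = [92]
enqueue(14): queue = [92, 14]
dequeue(): queue = [14]
enqueue(6): queue = [14, 6]
enqueue(58): queue = [14, 6, 58]
dequeue(): queue = [6, 58]
dequeue(): queue = [58]
enqueue(6): queue = [58, 6]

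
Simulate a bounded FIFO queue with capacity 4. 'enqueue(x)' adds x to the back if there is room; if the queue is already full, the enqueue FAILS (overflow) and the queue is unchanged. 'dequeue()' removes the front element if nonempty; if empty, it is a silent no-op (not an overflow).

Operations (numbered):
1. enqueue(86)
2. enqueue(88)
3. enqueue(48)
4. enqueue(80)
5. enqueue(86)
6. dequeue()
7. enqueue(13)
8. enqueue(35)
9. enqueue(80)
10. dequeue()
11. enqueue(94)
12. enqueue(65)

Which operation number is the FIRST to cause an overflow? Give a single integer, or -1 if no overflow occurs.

1. enqueue(86): size=1
2. enqueue(88): size=2
3. enqueue(48): size=3
4. enqueue(80): size=4
5. enqueue(86): size=4=cap → OVERFLOW (fail)
6. dequeue(): size=3
7. enqueue(13): size=4
8. enqueue(35): size=4=cap → OVERFLOW (fail)
9. enqueue(80): size=4=cap → OVERFLOW (fail)
10. dequeue(): size=3
11. enqueue(94): size=4
12. enqueue(65): size=4=cap → OVERFLOW (fail)

Answer: 5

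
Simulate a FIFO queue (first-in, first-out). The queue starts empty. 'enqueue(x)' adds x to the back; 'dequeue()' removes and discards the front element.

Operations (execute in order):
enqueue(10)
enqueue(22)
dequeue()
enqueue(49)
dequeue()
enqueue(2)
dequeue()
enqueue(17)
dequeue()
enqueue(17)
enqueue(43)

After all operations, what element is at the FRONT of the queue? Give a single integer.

Answer: 17

Derivation:
enqueue(10): queue = [10]
enqueue(22): queue = [10, 22]
dequeue(): queue = [22]
enqueue(49): queue = [22, 49]
dequeue(): queue = [49]
enqueue(2): queue = [49, 2]
dequeue(): queue = [2]
enqueue(17): queue = [2, 17]
dequeue(): queue = [17]
enqueue(17): queue = [17, 17]
enqueue(43): queue = [17, 17, 43]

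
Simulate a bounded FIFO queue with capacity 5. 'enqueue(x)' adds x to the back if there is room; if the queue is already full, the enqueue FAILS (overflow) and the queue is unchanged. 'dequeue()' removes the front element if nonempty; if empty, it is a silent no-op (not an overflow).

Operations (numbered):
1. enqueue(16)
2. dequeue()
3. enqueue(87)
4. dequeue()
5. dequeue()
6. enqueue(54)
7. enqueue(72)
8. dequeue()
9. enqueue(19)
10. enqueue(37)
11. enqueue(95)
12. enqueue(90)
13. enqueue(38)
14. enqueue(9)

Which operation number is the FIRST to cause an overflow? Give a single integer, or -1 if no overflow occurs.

1. enqueue(16): size=1
2. dequeue(): size=0
3. enqueue(87): size=1
4. dequeue(): size=0
5. dequeue(): empty, no-op, size=0
6. enqueue(54): size=1
7. enqueue(72): size=2
8. dequeue(): size=1
9. enqueue(19): size=2
10. enqueue(37): size=3
11. enqueue(95): size=4
12. enqueue(90): size=5
13. enqueue(38): size=5=cap → OVERFLOW (fail)
14. enqueue(9): size=5=cap → OVERFLOW (fail)

Answer: 13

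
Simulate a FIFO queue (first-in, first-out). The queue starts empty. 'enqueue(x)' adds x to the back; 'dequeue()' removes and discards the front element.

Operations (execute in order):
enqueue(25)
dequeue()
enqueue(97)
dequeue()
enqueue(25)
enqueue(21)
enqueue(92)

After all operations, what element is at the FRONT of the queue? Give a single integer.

enqueue(25): queue = [25]
dequeue(): queue = []
enqueue(97): queue = [97]
dequeue(): queue = []
enqueue(25): queue = [25]
enqueue(21): queue = [25, 21]
enqueue(92): queue = [25, 21, 92]

Answer: 25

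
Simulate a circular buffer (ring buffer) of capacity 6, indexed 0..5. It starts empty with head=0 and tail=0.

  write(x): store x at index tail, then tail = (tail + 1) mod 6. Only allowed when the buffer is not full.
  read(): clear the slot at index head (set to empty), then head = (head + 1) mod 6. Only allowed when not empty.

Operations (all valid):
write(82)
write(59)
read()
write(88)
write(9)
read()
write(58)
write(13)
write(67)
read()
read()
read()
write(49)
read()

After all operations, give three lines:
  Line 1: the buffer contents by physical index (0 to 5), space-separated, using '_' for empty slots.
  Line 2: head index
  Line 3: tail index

Answer: 67 49 _ _ _ _
0
2

Derivation:
write(82): buf=[82 _ _ _ _ _], head=0, tail=1, size=1
write(59): buf=[82 59 _ _ _ _], head=0, tail=2, size=2
read(): buf=[_ 59 _ _ _ _], head=1, tail=2, size=1
write(88): buf=[_ 59 88 _ _ _], head=1, tail=3, size=2
write(9): buf=[_ 59 88 9 _ _], head=1, tail=4, size=3
read(): buf=[_ _ 88 9 _ _], head=2, tail=4, size=2
write(58): buf=[_ _ 88 9 58 _], head=2, tail=5, size=3
write(13): buf=[_ _ 88 9 58 13], head=2, tail=0, size=4
write(67): buf=[67 _ 88 9 58 13], head=2, tail=1, size=5
read(): buf=[67 _ _ 9 58 13], head=3, tail=1, size=4
read(): buf=[67 _ _ _ 58 13], head=4, tail=1, size=3
read(): buf=[67 _ _ _ _ 13], head=5, tail=1, size=2
write(49): buf=[67 49 _ _ _ 13], head=5, tail=2, size=3
read(): buf=[67 49 _ _ _ _], head=0, tail=2, size=2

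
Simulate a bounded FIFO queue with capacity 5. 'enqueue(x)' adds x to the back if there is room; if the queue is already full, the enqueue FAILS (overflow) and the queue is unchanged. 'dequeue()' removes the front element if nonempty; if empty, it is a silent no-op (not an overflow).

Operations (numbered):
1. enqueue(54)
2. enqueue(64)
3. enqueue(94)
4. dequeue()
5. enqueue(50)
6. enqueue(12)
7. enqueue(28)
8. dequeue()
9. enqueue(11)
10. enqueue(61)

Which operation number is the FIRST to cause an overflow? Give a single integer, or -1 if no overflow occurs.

1. enqueue(54): size=1
2. enqueue(64): size=2
3. enqueue(94): size=3
4. dequeue(): size=2
5. enqueue(50): size=3
6. enqueue(12): size=4
7. enqueue(28): size=5
8. dequeue(): size=4
9. enqueue(11): size=5
10. enqueue(61): size=5=cap → OVERFLOW (fail)

Answer: 10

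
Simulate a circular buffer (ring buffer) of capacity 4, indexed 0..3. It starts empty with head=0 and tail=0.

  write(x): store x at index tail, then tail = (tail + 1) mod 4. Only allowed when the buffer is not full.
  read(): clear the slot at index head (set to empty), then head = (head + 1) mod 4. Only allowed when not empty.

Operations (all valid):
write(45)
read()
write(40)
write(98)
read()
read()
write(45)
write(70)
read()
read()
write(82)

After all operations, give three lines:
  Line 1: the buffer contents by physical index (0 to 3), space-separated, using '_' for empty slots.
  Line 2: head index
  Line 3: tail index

Answer: _ 82 _ _
1
2

Derivation:
write(45): buf=[45 _ _ _], head=0, tail=1, size=1
read(): buf=[_ _ _ _], head=1, tail=1, size=0
write(40): buf=[_ 40 _ _], head=1, tail=2, size=1
write(98): buf=[_ 40 98 _], head=1, tail=3, size=2
read(): buf=[_ _ 98 _], head=2, tail=3, size=1
read(): buf=[_ _ _ _], head=3, tail=3, size=0
write(45): buf=[_ _ _ 45], head=3, tail=0, size=1
write(70): buf=[70 _ _ 45], head=3, tail=1, size=2
read(): buf=[70 _ _ _], head=0, tail=1, size=1
read(): buf=[_ _ _ _], head=1, tail=1, size=0
write(82): buf=[_ 82 _ _], head=1, tail=2, size=1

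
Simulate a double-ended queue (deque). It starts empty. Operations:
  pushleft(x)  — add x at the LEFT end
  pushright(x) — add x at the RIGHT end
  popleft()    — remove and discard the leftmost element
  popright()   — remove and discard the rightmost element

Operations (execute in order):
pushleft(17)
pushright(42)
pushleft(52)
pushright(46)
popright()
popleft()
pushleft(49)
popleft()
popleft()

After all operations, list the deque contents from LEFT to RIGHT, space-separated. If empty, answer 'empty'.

pushleft(17): [17]
pushright(42): [17, 42]
pushleft(52): [52, 17, 42]
pushright(46): [52, 17, 42, 46]
popright(): [52, 17, 42]
popleft(): [17, 42]
pushleft(49): [49, 17, 42]
popleft(): [17, 42]
popleft(): [42]

Answer: 42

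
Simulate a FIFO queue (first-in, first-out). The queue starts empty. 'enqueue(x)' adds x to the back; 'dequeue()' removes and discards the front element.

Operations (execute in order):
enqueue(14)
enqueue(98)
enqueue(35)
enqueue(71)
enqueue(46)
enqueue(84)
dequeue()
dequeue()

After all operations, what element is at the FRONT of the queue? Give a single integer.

Answer: 35

Derivation:
enqueue(14): queue = [14]
enqueue(98): queue = [14, 98]
enqueue(35): queue = [14, 98, 35]
enqueue(71): queue = [14, 98, 35, 71]
enqueue(46): queue = [14, 98, 35, 71, 46]
enqueue(84): queue = [14, 98, 35, 71, 46, 84]
dequeue(): queue = [98, 35, 71, 46, 84]
dequeue(): queue = [35, 71, 46, 84]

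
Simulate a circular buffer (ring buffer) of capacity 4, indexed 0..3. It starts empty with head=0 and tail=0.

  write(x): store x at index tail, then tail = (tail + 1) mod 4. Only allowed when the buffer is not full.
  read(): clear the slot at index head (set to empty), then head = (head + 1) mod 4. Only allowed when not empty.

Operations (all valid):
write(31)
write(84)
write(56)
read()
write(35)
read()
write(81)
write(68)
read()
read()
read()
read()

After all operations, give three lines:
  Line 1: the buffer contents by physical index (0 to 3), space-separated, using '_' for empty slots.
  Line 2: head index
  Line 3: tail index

write(31): buf=[31 _ _ _], head=0, tail=1, size=1
write(84): buf=[31 84 _ _], head=0, tail=2, size=2
write(56): buf=[31 84 56 _], head=0, tail=3, size=3
read(): buf=[_ 84 56 _], head=1, tail=3, size=2
write(35): buf=[_ 84 56 35], head=1, tail=0, size=3
read(): buf=[_ _ 56 35], head=2, tail=0, size=2
write(81): buf=[81 _ 56 35], head=2, tail=1, size=3
write(68): buf=[81 68 56 35], head=2, tail=2, size=4
read(): buf=[81 68 _ 35], head=3, tail=2, size=3
read(): buf=[81 68 _ _], head=0, tail=2, size=2
read(): buf=[_ 68 _ _], head=1, tail=2, size=1
read(): buf=[_ _ _ _], head=2, tail=2, size=0

Answer: _ _ _ _
2
2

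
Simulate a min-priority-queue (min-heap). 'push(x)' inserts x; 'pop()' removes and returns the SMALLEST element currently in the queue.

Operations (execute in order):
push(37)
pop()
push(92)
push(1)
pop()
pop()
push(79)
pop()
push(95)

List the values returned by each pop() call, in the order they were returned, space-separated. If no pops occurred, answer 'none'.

Answer: 37 1 92 79

Derivation:
push(37): heap contents = [37]
pop() → 37: heap contents = []
push(92): heap contents = [92]
push(1): heap contents = [1, 92]
pop() → 1: heap contents = [92]
pop() → 92: heap contents = []
push(79): heap contents = [79]
pop() → 79: heap contents = []
push(95): heap contents = [95]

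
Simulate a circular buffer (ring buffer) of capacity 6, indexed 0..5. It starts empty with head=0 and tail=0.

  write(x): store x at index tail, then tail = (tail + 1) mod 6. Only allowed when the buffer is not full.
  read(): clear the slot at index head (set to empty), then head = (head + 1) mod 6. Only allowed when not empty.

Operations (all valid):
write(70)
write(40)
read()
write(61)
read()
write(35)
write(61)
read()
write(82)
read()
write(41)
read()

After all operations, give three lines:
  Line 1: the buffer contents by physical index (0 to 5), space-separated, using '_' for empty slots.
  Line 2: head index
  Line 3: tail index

write(70): buf=[70 _ _ _ _ _], head=0, tail=1, size=1
write(40): buf=[70 40 _ _ _ _], head=0, tail=2, size=2
read(): buf=[_ 40 _ _ _ _], head=1, tail=2, size=1
write(61): buf=[_ 40 61 _ _ _], head=1, tail=3, size=2
read(): buf=[_ _ 61 _ _ _], head=2, tail=3, size=1
write(35): buf=[_ _ 61 35 _ _], head=2, tail=4, size=2
write(61): buf=[_ _ 61 35 61 _], head=2, tail=5, size=3
read(): buf=[_ _ _ 35 61 _], head=3, tail=5, size=2
write(82): buf=[_ _ _ 35 61 82], head=3, tail=0, size=3
read(): buf=[_ _ _ _ 61 82], head=4, tail=0, size=2
write(41): buf=[41 _ _ _ 61 82], head=4, tail=1, size=3
read(): buf=[41 _ _ _ _ 82], head=5, tail=1, size=2

Answer: 41 _ _ _ _ 82
5
1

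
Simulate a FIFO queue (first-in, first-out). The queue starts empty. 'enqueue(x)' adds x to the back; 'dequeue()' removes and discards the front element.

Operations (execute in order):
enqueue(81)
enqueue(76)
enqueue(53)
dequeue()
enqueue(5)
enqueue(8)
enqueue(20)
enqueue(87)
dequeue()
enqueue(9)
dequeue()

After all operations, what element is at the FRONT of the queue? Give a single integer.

Answer: 5

Derivation:
enqueue(81): queue = [81]
enqueue(76): queue = [81, 76]
enqueue(53): queue = [81, 76, 53]
dequeue(): queue = [76, 53]
enqueue(5): queue = [76, 53, 5]
enqueue(8): queue = [76, 53, 5, 8]
enqueue(20): queue = [76, 53, 5, 8, 20]
enqueue(87): queue = [76, 53, 5, 8, 20, 87]
dequeue(): queue = [53, 5, 8, 20, 87]
enqueue(9): queue = [53, 5, 8, 20, 87, 9]
dequeue(): queue = [5, 8, 20, 87, 9]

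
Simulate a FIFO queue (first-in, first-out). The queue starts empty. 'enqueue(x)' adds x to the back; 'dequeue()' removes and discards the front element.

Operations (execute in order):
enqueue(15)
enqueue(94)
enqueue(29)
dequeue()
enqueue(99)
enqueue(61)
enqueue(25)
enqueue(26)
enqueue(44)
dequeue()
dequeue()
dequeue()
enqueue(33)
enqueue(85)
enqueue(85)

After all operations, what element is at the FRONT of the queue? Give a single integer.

Answer: 61

Derivation:
enqueue(15): queue = [15]
enqueue(94): queue = [15, 94]
enqueue(29): queue = [15, 94, 29]
dequeue(): queue = [94, 29]
enqueue(99): queue = [94, 29, 99]
enqueue(61): queue = [94, 29, 99, 61]
enqueue(25): queue = [94, 29, 99, 61, 25]
enqueue(26): queue = [94, 29, 99, 61, 25, 26]
enqueue(44): queue = [94, 29, 99, 61, 25, 26, 44]
dequeue(): queue = [29, 99, 61, 25, 26, 44]
dequeue(): queue = [99, 61, 25, 26, 44]
dequeue(): queue = [61, 25, 26, 44]
enqueue(33): queue = [61, 25, 26, 44, 33]
enqueue(85): queue = [61, 25, 26, 44, 33, 85]
enqueue(85): queue = [61, 25, 26, 44, 33, 85, 85]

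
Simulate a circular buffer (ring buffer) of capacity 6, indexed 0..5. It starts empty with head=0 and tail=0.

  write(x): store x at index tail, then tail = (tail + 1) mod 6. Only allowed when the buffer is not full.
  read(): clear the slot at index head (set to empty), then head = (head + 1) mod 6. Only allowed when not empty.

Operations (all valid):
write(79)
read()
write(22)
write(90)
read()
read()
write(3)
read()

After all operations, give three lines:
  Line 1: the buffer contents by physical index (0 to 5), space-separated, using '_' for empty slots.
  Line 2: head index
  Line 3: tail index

Answer: _ _ _ _ _ _
4
4

Derivation:
write(79): buf=[79 _ _ _ _ _], head=0, tail=1, size=1
read(): buf=[_ _ _ _ _ _], head=1, tail=1, size=0
write(22): buf=[_ 22 _ _ _ _], head=1, tail=2, size=1
write(90): buf=[_ 22 90 _ _ _], head=1, tail=3, size=2
read(): buf=[_ _ 90 _ _ _], head=2, tail=3, size=1
read(): buf=[_ _ _ _ _ _], head=3, tail=3, size=0
write(3): buf=[_ _ _ 3 _ _], head=3, tail=4, size=1
read(): buf=[_ _ _ _ _ _], head=4, tail=4, size=0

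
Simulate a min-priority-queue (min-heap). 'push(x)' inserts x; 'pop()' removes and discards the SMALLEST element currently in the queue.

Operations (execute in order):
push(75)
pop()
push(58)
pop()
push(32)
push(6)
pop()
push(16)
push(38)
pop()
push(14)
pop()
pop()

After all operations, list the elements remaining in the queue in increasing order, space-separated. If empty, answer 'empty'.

Answer: 38

Derivation:
push(75): heap contents = [75]
pop() → 75: heap contents = []
push(58): heap contents = [58]
pop() → 58: heap contents = []
push(32): heap contents = [32]
push(6): heap contents = [6, 32]
pop() → 6: heap contents = [32]
push(16): heap contents = [16, 32]
push(38): heap contents = [16, 32, 38]
pop() → 16: heap contents = [32, 38]
push(14): heap contents = [14, 32, 38]
pop() → 14: heap contents = [32, 38]
pop() → 32: heap contents = [38]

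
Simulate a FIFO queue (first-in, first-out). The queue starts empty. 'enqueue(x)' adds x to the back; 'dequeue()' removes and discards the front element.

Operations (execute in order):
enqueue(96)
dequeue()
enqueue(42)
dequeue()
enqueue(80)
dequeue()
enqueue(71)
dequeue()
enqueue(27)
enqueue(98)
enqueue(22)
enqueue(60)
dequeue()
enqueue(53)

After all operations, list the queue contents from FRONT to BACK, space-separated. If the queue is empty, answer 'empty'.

enqueue(96): [96]
dequeue(): []
enqueue(42): [42]
dequeue(): []
enqueue(80): [80]
dequeue(): []
enqueue(71): [71]
dequeue(): []
enqueue(27): [27]
enqueue(98): [27, 98]
enqueue(22): [27, 98, 22]
enqueue(60): [27, 98, 22, 60]
dequeue(): [98, 22, 60]
enqueue(53): [98, 22, 60, 53]

Answer: 98 22 60 53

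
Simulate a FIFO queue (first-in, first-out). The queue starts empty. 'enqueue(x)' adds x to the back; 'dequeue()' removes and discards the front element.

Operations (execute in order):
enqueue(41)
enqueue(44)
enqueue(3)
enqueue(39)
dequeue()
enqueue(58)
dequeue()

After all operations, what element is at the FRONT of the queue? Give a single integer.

enqueue(41): queue = [41]
enqueue(44): queue = [41, 44]
enqueue(3): queue = [41, 44, 3]
enqueue(39): queue = [41, 44, 3, 39]
dequeue(): queue = [44, 3, 39]
enqueue(58): queue = [44, 3, 39, 58]
dequeue(): queue = [3, 39, 58]

Answer: 3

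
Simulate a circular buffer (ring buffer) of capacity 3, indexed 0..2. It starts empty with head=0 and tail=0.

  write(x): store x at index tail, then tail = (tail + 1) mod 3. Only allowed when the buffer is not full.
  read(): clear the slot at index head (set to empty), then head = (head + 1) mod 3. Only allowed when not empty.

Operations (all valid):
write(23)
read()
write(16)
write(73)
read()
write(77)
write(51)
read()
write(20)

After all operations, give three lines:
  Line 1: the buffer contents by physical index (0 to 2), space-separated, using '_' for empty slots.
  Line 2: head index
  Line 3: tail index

Answer: 77 51 20
0
0

Derivation:
write(23): buf=[23 _ _], head=0, tail=1, size=1
read(): buf=[_ _ _], head=1, tail=1, size=0
write(16): buf=[_ 16 _], head=1, tail=2, size=1
write(73): buf=[_ 16 73], head=1, tail=0, size=2
read(): buf=[_ _ 73], head=2, tail=0, size=1
write(77): buf=[77 _ 73], head=2, tail=1, size=2
write(51): buf=[77 51 73], head=2, tail=2, size=3
read(): buf=[77 51 _], head=0, tail=2, size=2
write(20): buf=[77 51 20], head=0, tail=0, size=3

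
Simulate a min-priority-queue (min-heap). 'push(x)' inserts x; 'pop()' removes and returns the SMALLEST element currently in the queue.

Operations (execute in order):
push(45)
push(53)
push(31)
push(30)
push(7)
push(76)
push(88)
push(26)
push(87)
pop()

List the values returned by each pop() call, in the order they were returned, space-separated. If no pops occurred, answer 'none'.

push(45): heap contents = [45]
push(53): heap contents = [45, 53]
push(31): heap contents = [31, 45, 53]
push(30): heap contents = [30, 31, 45, 53]
push(7): heap contents = [7, 30, 31, 45, 53]
push(76): heap contents = [7, 30, 31, 45, 53, 76]
push(88): heap contents = [7, 30, 31, 45, 53, 76, 88]
push(26): heap contents = [7, 26, 30, 31, 45, 53, 76, 88]
push(87): heap contents = [7, 26, 30, 31, 45, 53, 76, 87, 88]
pop() → 7: heap contents = [26, 30, 31, 45, 53, 76, 87, 88]

Answer: 7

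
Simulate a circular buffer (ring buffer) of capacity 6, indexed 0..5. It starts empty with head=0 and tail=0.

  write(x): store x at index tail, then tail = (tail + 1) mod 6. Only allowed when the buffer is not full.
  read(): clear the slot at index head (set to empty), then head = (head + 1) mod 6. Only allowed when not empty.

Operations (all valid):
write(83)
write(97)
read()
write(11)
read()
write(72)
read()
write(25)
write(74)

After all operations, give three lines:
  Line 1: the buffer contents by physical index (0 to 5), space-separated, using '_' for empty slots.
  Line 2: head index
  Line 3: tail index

Answer: _ _ _ 72 25 74
3
0

Derivation:
write(83): buf=[83 _ _ _ _ _], head=0, tail=1, size=1
write(97): buf=[83 97 _ _ _ _], head=0, tail=2, size=2
read(): buf=[_ 97 _ _ _ _], head=1, tail=2, size=1
write(11): buf=[_ 97 11 _ _ _], head=1, tail=3, size=2
read(): buf=[_ _ 11 _ _ _], head=2, tail=3, size=1
write(72): buf=[_ _ 11 72 _ _], head=2, tail=4, size=2
read(): buf=[_ _ _ 72 _ _], head=3, tail=4, size=1
write(25): buf=[_ _ _ 72 25 _], head=3, tail=5, size=2
write(74): buf=[_ _ _ 72 25 74], head=3, tail=0, size=3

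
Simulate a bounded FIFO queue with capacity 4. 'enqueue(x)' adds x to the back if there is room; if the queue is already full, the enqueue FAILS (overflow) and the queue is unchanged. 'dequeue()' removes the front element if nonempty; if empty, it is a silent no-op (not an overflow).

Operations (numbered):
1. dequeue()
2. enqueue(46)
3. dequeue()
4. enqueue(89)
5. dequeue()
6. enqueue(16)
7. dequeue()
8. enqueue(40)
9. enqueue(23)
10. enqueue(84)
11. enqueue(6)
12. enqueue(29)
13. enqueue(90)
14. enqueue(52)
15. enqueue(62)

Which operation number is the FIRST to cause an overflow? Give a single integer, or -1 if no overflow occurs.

Answer: 12

Derivation:
1. dequeue(): empty, no-op, size=0
2. enqueue(46): size=1
3. dequeue(): size=0
4. enqueue(89): size=1
5. dequeue(): size=0
6. enqueue(16): size=1
7. dequeue(): size=0
8. enqueue(40): size=1
9. enqueue(23): size=2
10. enqueue(84): size=3
11. enqueue(6): size=4
12. enqueue(29): size=4=cap → OVERFLOW (fail)
13. enqueue(90): size=4=cap → OVERFLOW (fail)
14. enqueue(52): size=4=cap → OVERFLOW (fail)
15. enqueue(62): size=4=cap → OVERFLOW (fail)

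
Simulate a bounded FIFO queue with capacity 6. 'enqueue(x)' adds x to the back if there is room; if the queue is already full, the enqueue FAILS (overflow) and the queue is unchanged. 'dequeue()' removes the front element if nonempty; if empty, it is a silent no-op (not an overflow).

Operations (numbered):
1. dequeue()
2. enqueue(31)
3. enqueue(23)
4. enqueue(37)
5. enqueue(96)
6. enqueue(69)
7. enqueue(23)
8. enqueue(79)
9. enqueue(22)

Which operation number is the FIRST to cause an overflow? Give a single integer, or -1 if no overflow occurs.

1. dequeue(): empty, no-op, size=0
2. enqueue(31): size=1
3. enqueue(23): size=2
4. enqueue(37): size=3
5. enqueue(96): size=4
6. enqueue(69): size=5
7. enqueue(23): size=6
8. enqueue(79): size=6=cap → OVERFLOW (fail)
9. enqueue(22): size=6=cap → OVERFLOW (fail)

Answer: 8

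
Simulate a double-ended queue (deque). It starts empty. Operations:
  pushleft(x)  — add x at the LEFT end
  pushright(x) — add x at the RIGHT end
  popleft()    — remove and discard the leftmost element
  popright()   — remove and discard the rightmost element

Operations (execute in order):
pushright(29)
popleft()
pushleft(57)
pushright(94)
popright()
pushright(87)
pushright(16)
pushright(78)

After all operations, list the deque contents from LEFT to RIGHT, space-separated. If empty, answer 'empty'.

Answer: 57 87 16 78

Derivation:
pushright(29): [29]
popleft(): []
pushleft(57): [57]
pushright(94): [57, 94]
popright(): [57]
pushright(87): [57, 87]
pushright(16): [57, 87, 16]
pushright(78): [57, 87, 16, 78]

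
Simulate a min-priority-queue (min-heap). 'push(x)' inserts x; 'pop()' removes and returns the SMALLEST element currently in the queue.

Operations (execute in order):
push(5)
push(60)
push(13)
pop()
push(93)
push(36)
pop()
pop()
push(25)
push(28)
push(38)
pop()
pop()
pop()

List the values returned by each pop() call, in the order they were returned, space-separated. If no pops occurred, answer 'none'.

push(5): heap contents = [5]
push(60): heap contents = [5, 60]
push(13): heap contents = [5, 13, 60]
pop() → 5: heap contents = [13, 60]
push(93): heap contents = [13, 60, 93]
push(36): heap contents = [13, 36, 60, 93]
pop() → 13: heap contents = [36, 60, 93]
pop() → 36: heap contents = [60, 93]
push(25): heap contents = [25, 60, 93]
push(28): heap contents = [25, 28, 60, 93]
push(38): heap contents = [25, 28, 38, 60, 93]
pop() → 25: heap contents = [28, 38, 60, 93]
pop() → 28: heap contents = [38, 60, 93]
pop() → 38: heap contents = [60, 93]

Answer: 5 13 36 25 28 38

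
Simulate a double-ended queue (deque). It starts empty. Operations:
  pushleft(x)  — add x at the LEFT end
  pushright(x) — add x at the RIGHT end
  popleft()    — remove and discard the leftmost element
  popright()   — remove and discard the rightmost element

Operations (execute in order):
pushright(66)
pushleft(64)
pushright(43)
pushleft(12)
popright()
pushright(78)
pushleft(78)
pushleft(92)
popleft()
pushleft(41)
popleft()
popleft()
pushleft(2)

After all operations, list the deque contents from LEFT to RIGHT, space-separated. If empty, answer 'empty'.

pushright(66): [66]
pushleft(64): [64, 66]
pushright(43): [64, 66, 43]
pushleft(12): [12, 64, 66, 43]
popright(): [12, 64, 66]
pushright(78): [12, 64, 66, 78]
pushleft(78): [78, 12, 64, 66, 78]
pushleft(92): [92, 78, 12, 64, 66, 78]
popleft(): [78, 12, 64, 66, 78]
pushleft(41): [41, 78, 12, 64, 66, 78]
popleft(): [78, 12, 64, 66, 78]
popleft(): [12, 64, 66, 78]
pushleft(2): [2, 12, 64, 66, 78]

Answer: 2 12 64 66 78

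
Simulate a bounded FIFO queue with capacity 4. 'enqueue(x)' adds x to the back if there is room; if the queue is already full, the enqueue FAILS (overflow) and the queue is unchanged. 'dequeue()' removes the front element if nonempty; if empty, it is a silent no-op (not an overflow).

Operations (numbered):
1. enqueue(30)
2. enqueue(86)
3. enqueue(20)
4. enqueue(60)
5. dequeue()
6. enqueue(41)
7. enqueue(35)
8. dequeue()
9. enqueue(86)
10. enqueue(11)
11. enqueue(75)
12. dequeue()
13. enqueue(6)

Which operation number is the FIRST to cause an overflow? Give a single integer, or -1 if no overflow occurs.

1. enqueue(30): size=1
2. enqueue(86): size=2
3. enqueue(20): size=3
4. enqueue(60): size=4
5. dequeue(): size=3
6. enqueue(41): size=4
7. enqueue(35): size=4=cap → OVERFLOW (fail)
8. dequeue(): size=3
9. enqueue(86): size=4
10. enqueue(11): size=4=cap → OVERFLOW (fail)
11. enqueue(75): size=4=cap → OVERFLOW (fail)
12. dequeue(): size=3
13. enqueue(6): size=4

Answer: 7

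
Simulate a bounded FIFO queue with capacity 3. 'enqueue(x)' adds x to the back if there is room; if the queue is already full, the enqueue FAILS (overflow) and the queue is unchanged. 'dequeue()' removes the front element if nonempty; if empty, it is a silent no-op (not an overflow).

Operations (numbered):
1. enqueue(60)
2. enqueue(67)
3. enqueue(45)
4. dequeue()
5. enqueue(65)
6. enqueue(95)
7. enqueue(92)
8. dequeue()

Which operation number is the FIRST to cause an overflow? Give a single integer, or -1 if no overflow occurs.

Answer: 6

Derivation:
1. enqueue(60): size=1
2. enqueue(67): size=2
3. enqueue(45): size=3
4. dequeue(): size=2
5. enqueue(65): size=3
6. enqueue(95): size=3=cap → OVERFLOW (fail)
7. enqueue(92): size=3=cap → OVERFLOW (fail)
8. dequeue(): size=2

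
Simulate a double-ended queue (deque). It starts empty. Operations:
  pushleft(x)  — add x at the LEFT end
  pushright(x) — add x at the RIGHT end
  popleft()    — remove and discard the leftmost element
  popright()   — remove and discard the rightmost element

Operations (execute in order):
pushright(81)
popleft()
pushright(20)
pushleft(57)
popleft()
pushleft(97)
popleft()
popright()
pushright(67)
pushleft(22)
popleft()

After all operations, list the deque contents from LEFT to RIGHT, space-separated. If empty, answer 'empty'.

pushright(81): [81]
popleft(): []
pushright(20): [20]
pushleft(57): [57, 20]
popleft(): [20]
pushleft(97): [97, 20]
popleft(): [20]
popright(): []
pushright(67): [67]
pushleft(22): [22, 67]
popleft(): [67]

Answer: 67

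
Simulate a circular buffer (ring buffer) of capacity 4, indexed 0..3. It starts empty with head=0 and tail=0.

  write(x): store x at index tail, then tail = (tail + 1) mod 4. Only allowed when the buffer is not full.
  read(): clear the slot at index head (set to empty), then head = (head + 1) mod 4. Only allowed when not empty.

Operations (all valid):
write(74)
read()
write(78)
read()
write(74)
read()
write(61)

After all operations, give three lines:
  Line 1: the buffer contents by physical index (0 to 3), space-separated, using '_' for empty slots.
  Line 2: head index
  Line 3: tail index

write(74): buf=[74 _ _ _], head=0, tail=1, size=1
read(): buf=[_ _ _ _], head=1, tail=1, size=0
write(78): buf=[_ 78 _ _], head=1, tail=2, size=1
read(): buf=[_ _ _ _], head=2, tail=2, size=0
write(74): buf=[_ _ 74 _], head=2, tail=3, size=1
read(): buf=[_ _ _ _], head=3, tail=3, size=0
write(61): buf=[_ _ _ 61], head=3, tail=0, size=1

Answer: _ _ _ 61
3
0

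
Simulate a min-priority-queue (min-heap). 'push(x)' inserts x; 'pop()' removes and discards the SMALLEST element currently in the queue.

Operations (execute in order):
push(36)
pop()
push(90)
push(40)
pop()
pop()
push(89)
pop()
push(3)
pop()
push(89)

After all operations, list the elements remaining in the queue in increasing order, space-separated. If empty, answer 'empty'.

Answer: 89

Derivation:
push(36): heap contents = [36]
pop() → 36: heap contents = []
push(90): heap contents = [90]
push(40): heap contents = [40, 90]
pop() → 40: heap contents = [90]
pop() → 90: heap contents = []
push(89): heap contents = [89]
pop() → 89: heap contents = []
push(3): heap contents = [3]
pop() → 3: heap contents = []
push(89): heap contents = [89]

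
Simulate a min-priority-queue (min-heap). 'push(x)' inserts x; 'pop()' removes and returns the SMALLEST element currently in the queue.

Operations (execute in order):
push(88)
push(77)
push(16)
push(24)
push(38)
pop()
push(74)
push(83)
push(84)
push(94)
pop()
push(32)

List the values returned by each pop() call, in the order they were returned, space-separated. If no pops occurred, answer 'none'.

push(88): heap contents = [88]
push(77): heap contents = [77, 88]
push(16): heap contents = [16, 77, 88]
push(24): heap contents = [16, 24, 77, 88]
push(38): heap contents = [16, 24, 38, 77, 88]
pop() → 16: heap contents = [24, 38, 77, 88]
push(74): heap contents = [24, 38, 74, 77, 88]
push(83): heap contents = [24, 38, 74, 77, 83, 88]
push(84): heap contents = [24, 38, 74, 77, 83, 84, 88]
push(94): heap contents = [24, 38, 74, 77, 83, 84, 88, 94]
pop() → 24: heap contents = [38, 74, 77, 83, 84, 88, 94]
push(32): heap contents = [32, 38, 74, 77, 83, 84, 88, 94]

Answer: 16 24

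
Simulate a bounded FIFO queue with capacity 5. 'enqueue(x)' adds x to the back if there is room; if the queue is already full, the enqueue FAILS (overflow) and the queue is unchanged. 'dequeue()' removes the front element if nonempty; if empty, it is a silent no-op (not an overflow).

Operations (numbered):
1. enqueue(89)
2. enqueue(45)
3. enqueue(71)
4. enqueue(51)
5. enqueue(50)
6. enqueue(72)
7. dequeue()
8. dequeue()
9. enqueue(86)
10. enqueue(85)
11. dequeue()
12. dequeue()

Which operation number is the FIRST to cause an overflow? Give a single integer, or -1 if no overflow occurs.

Answer: 6

Derivation:
1. enqueue(89): size=1
2. enqueue(45): size=2
3. enqueue(71): size=3
4. enqueue(51): size=4
5. enqueue(50): size=5
6. enqueue(72): size=5=cap → OVERFLOW (fail)
7. dequeue(): size=4
8. dequeue(): size=3
9. enqueue(86): size=4
10. enqueue(85): size=5
11. dequeue(): size=4
12. dequeue(): size=3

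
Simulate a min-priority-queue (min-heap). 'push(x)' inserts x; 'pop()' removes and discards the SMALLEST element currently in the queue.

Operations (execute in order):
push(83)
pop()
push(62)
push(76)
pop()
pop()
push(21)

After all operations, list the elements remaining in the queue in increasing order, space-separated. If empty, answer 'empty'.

push(83): heap contents = [83]
pop() → 83: heap contents = []
push(62): heap contents = [62]
push(76): heap contents = [62, 76]
pop() → 62: heap contents = [76]
pop() → 76: heap contents = []
push(21): heap contents = [21]

Answer: 21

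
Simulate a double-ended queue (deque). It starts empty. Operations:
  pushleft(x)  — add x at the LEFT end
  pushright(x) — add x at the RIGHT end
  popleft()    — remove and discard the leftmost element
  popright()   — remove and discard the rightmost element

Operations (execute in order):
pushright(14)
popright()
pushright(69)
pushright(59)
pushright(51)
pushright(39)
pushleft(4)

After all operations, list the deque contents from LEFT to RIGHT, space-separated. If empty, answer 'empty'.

pushright(14): [14]
popright(): []
pushright(69): [69]
pushright(59): [69, 59]
pushright(51): [69, 59, 51]
pushright(39): [69, 59, 51, 39]
pushleft(4): [4, 69, 59, 51, 39]

Answer: 4 69 59 51 39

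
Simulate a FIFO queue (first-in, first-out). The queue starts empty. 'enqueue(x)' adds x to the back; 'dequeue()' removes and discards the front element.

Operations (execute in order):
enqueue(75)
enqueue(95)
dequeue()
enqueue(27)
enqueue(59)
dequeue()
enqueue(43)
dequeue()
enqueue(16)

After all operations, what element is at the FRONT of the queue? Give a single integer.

Answer: 59

Derivation:
enqueue(75): queue = [75]
enqueue(95): queue = [75, 95]
dequeue(): queue = [95]
enqueue(27): queue = [95, 27]
enqueue(59): queue = [95, 27, 59]
dequeue(): queue = [27, 59]
enqueue(43): queue = [27, 59, 43]
dequeue(): queue = [59, 43]
enqueue(16): queue = [59, 43, 16]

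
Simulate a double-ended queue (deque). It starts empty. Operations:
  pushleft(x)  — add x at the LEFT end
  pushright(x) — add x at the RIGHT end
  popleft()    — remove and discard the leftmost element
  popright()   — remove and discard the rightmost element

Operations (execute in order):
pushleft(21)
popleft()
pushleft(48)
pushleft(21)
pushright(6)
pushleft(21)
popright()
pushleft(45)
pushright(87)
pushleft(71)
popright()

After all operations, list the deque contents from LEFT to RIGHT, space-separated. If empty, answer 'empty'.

pushleft(21): [21]
popleft(): []
pushleft(48): [48]
pushleft(21): [21, 48]
pushright(6): [21, 48, 6]
pushleft(21): [21, 21, 48, 6]
popright(): [21, 21, 48]
pushleft(45): [45, 21, 21, 48]
pushright(87): [45, 21, 21, 48, 87]
pushleft(71): [71, 45, 21, 21, 48, 87]
popright(): [71, 45, 21, 21, 48]

Answer: 71 45 21 21 48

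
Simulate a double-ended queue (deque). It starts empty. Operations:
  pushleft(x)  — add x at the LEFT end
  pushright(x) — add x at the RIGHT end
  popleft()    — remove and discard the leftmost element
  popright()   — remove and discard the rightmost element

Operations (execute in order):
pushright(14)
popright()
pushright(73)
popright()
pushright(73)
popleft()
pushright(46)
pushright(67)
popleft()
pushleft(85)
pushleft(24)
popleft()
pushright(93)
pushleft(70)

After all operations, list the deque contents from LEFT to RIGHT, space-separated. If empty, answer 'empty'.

Answer: 70 85 67 93

Derivation:
pushright(14): [14]
popright(): []
pushright(73): [73]
popright(): []
pushright(73): [73]
popleft(): []
pushright(46): [46]
pushright(67): [46, 67]
popleft(): [67]
pushleft(85): [85, 67]
pushleft(24): [24, 85, 67]
popleft(): [85, 67]
pushright(93): [85, 67, 93]
pushleft(70): [70, 85, 67, 93]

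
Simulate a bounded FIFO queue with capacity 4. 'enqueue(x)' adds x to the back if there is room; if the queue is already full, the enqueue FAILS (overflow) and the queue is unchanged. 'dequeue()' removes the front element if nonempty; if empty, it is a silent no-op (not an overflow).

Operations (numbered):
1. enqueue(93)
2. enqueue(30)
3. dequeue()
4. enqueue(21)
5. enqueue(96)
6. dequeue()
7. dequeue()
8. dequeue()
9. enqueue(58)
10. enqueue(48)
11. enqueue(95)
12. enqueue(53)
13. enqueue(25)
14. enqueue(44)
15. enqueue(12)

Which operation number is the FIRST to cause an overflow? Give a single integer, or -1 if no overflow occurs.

Answer: 13

Derivation:
1. enqueue(93): size=1
2. enqueue(30): size=2
3. dequeue(): size=1
4. enqueue(21): size=2
5. enqueue(96): size=3
6. dequeue(): size=2
7. dequeue(): size=1
8. dequeue(): size=0
9. enqueue(58): size=1
10. enqueue(48): size=2
11. enqueue(95): size=3
12. enqueue(53): size=4
13. enqueue(25): size=4=cap → OVERFLOW (fail)
14. enqueue(44): size=4=cap → OVERFLOW (fail)
15. enqueue(12): size=4=cap → OVERFLOW (fail)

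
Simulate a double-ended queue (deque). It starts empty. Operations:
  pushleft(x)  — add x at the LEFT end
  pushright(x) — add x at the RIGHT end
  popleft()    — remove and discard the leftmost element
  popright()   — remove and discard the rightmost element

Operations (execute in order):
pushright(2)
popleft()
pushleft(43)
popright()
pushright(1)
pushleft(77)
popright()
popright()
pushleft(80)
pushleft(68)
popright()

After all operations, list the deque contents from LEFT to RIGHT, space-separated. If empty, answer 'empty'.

Answer: 68

Derivation:
pushright(2): [2]
popleft(): []
pushleft(43): [43]
popright(): []
pushright(1): [1]
pushleft(77): [77, 1]
popright(): [77]
popright(): []
pushleft(80): [80]
pushleft(68): [68, 80]
popright(): [68]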